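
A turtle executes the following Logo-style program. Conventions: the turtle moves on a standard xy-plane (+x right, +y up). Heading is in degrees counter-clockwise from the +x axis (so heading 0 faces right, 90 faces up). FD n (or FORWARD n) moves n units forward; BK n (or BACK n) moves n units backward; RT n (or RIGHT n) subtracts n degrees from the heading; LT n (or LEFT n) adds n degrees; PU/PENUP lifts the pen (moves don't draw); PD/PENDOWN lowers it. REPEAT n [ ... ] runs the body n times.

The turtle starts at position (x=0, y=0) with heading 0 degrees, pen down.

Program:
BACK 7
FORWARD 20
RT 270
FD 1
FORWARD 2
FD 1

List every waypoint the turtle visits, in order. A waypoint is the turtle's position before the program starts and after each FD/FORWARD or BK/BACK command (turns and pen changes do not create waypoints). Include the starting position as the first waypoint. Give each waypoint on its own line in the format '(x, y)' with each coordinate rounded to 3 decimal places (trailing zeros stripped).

Executing turtle program step by step:
Start: pos=(0,0), heading=0, pen down
BK 7: (0,0) -> (-7,0) [heading=0, draw]
FD 20: (-7,0) -> (13,0) [heading=0, draw]
RT 270: heading 0 -> 90
FD 1: (13,0) -> (13,1) [heading=90, draw]
FD 2: (13,1) -> (13,3) [heading=90, draw]
FD 1: (13,3) -> (13,4) [heading=90, draw]
Final: pos=(13,4), heading=90, 5 segment(s) drawn
Waypoints (6 total):
(0, 0)
(-7, 0)
(13, 0)
(13, 1)
(13, 3)
(13, 4)

Answer: (0, 0)
(-7, 0)
(13, 0)
(13, 1)
(13, 3)
(13, 4)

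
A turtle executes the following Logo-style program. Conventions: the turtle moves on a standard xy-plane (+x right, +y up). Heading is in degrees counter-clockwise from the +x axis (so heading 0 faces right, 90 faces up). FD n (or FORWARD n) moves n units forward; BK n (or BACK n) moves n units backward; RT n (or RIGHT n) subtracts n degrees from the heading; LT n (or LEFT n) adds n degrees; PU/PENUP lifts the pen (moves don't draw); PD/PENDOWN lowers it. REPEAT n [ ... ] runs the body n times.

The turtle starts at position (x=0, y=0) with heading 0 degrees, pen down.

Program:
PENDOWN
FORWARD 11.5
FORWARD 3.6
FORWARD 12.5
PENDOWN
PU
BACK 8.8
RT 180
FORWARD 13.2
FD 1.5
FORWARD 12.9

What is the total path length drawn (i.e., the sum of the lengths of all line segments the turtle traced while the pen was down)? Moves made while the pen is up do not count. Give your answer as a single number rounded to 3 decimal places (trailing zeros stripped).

Answer: 27.6

Derivation:
Executing turtle program step by step:
Start: pos=(0,0), heading=0, pen down
PD: pen down
FD 11.5: (0,0) -> (11.5,0) [heading=0, draw]
FD 3.6: (11.5,0) -> (15.1,0) [heading=0, draw]
FD 12.5: (15.1,0) -> (27.6,0) [heading=0, draw]
PD: pen down
PU: pen up
BK 8.8: (27.6,0) -> (18.8,0) [heading=0, move]
RT 180: heading 0 -> 180
FD 13.2: (18.8,0) -> (5.6,0) [heading=180, move]
FD 1.5: (5.6,0) -> (4.1,0) [heading=180, move]
FD 12.9: (4.1,0) -> (-8.8,0) [heading=180, move]
Final: pos=(-8.8,0), heading=180, 3 segment(s) drawn

Segment lengths:
  seg 1: (0,0) -> (11.5,0), length = 11.5
  seg 2: (11.5,0) -> (15.1,0), length = 3.6
  seg 3: (15.1,0) -> (27.6,0), length = 12.5
Total = 27.6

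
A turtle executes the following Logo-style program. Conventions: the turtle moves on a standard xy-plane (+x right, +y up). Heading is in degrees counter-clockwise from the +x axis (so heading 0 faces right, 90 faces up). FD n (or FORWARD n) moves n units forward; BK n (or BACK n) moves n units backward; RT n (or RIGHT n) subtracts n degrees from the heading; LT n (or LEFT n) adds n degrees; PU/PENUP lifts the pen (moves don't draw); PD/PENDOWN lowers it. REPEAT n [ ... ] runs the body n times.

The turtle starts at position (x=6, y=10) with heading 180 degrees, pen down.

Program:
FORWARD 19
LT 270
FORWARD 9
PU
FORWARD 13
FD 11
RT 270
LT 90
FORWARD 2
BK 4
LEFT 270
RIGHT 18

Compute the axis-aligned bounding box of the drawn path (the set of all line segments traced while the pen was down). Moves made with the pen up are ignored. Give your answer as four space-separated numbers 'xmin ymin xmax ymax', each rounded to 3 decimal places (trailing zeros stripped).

Answer: -13 10 6 19

Derivation:
Executing turtle program step by step:
Start: pos=(6,10), heading=180, pen down
FD 19: (6,10) -> (-13,10) [heading=180, draw]
LT 270: heading 180 -> 90
FD 9: (-13,10) -> (-13,19) [heading=90, draw]
PU: pen up
FD 13: (-13,19) -> (-13,32) [heading=90, move]
FD 11: (-13,32) -> (-13,43) [heading=90, move]
RT 270: heading 90 -> 180
LT 90: heading 180 -> 270
FD 2: (-13,43) -> (-13,41) [heading=270, move]
BK 4: (-13,41) -> (-13,45) [heading=270, move]
LT 270: heading 270 -> 180
RT 18: heading 180 -> 162
Final: pos=(-13,45), heading=162, 2 segment(s) drawn

Segment endpoints: x in {-13, -13, 6}, y in {10, 10, 19}
xmin=-13, ymin=10, xmax=6, ymax=19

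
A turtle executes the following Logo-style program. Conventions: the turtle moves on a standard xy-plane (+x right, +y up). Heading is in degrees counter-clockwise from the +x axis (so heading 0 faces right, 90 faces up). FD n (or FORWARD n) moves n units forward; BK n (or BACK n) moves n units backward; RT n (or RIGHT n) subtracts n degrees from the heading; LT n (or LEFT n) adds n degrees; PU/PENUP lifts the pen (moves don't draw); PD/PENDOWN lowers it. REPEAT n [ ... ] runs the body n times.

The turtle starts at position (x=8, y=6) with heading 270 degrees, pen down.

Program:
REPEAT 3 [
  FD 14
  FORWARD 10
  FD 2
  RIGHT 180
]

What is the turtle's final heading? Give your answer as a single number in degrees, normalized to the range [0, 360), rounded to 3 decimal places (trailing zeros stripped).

Executing turtle program step by step:
Start: pos=(8,6), heading=270, pen down
REPEAT 3 [
  -- iteration 1/3 --
  FD 14: (8,6) -> (8,-8) [heading=270, draw]
  FD 10: (8,-8) -> (8,-18) [heading=270, draw]
  FD 2: (8,-18) -> (8,-20) [heading=270, draw]
  RT 180: heading 270 -> 90
  -- iteration 2/3 --
  FD 14: (8,-20) -> (8,-6) [heading=90, draw]
  FD 10: (8,-6) -> (8,4) [heading=90, draw]
  FD 2: (8,4) -> (8,6) [heading=90, draw]
  RT 180: heading 90 -> 270
  -- iteration 3/3 --
  FD 14: (8,6) -> (8,-8) [heading=270, draw]
  FD 10: (8,-8) -> (8,-18) [heading=270, draw]
  FD 2: (8,-18) -> (8,-20) [heading=270, draw]
  RT 180: heading 270 -> 90
]
Final: pos=(8,-20), heading=90, 9 segment(s) drawn

Answer: 90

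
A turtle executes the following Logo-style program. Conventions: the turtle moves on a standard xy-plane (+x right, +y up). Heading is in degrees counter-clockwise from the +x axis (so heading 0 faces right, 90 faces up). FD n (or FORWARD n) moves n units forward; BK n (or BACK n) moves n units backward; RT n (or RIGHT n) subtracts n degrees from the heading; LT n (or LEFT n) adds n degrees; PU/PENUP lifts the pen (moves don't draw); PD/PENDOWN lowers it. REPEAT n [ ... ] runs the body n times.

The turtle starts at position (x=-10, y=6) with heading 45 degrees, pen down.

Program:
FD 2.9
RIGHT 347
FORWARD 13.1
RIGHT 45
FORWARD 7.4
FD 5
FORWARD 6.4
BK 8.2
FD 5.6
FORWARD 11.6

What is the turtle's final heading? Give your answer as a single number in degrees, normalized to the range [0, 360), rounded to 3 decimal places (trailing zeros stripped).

Executing turtle program step by step:
Start: pos=(-10,6), heading=45, pen down
FD 2.9: (-10,6) -> (-7.949,8.051) [heading=45, draw]
RT 347: heading 45 -> 58
FD 13.1: (-7.949,8.051) -> (-1.007,19.16) [heading=58, draw]
RT 45: heading 58 -> 13
FD 7.4: (-1.007,19.16) -> (6.203,20.825) [heading=13, draw]
FD 5: (6.203,20.825) -> (11.075,21.949) [heading=13, draw]
FD 6.4: (11.075,21.949) -> (17.311,23.389) [heading=13, draw]
BK 8.2: (17.311,23.389) -> (9.321,21.545) [heading=13, draw]
FD 5.6: (9.321,21.545) -> (14.777,22.804) [heading=13, draw]
FD 11.6: (14.777,22.804) -> (26.08,25.414) [heading=13, draw]
Final: pos=(26.08,25.414), heading=13, 8 segment(s) drawn

Answer: 13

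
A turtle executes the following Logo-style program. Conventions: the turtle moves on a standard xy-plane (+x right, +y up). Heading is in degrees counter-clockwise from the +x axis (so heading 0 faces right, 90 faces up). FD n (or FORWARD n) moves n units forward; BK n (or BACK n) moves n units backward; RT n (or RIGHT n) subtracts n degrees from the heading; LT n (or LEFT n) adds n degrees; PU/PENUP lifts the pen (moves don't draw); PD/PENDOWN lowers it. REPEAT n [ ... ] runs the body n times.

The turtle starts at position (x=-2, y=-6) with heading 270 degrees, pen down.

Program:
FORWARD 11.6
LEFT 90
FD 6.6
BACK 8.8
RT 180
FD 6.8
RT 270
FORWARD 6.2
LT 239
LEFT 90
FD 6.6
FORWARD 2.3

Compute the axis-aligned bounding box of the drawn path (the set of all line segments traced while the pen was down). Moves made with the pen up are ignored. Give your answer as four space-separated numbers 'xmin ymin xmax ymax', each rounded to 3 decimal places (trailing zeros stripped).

Executing turtle program step by step:
Start: pos=(-2,-6), heading=270, pen down
FD 11.6: (-2,-6) -> (-2,-17.6) [heading=270, draw]
LT 90: heading 270 -> 0
FD 6.6: (-2,-17.6) -> (4.6,-17.6) [heading=0, draw]
BK 8.8: (4.6,-17.6) -> (-4.2,-17.6) [heading=0, draw]
RT 180: heading 0 -> 180
FD 6.8: (-4.2,-17.6) -> (-11,-17.6) [heading=180, draw]
RT 270: heading 180 -> 270
FD 6.2: (-11,-17.6) -> (-11,-23.8) [heading=270, draw]
LT 239: heading 270 -> 149
LT 90: heading 149 -> 239
FD 6.6: (-11,-23.8) -> (-14.399,-29.457) [heading=239, draw]
FD 2.3: (-14.399,-29.457) -> (-15.584,-31.429) [heading=239, draw]
Final: pos=(-15.584,-31.429), heading=239, 7 segment(s) drawn

Segment endpoints: x in {-15.584, -14.399, -11, -4.2, -2, -2, 4.6}, y in {-31.429, -29.457, -23.8, -17.6, -17.6, -6}
xmin=-15.584, ymin=-31.429, xmax=4.6, ymax=-6

Answer: -15.584 -31.429 4.6 -6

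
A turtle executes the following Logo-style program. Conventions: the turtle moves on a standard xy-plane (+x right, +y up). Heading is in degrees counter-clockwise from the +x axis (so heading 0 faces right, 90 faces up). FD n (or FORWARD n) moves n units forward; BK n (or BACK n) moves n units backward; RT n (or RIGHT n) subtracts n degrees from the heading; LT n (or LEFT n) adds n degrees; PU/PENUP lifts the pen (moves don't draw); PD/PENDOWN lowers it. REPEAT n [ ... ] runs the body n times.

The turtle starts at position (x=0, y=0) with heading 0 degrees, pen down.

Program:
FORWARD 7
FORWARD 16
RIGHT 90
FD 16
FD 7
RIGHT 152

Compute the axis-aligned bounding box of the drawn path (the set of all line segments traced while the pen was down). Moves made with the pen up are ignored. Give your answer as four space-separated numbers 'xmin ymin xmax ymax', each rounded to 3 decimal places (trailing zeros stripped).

Answer: 0 -23 23 0

Derivation:
Executing turtle program step by step:
Start: pos=(0,0), heading=0, pen down
FD 7: (0,0) -> (7,0) [heading=0, draw]
FD 16: (7,0) -> (23,0) [heading=0, draw]
RT 90: heading 0 -> 270
FD 16: (23,0) -> (23,-16) [heading=270, draw]
FD 7: (23,-16) -> (23,-23) [heading=270, draw]
RT 152: heading 270 -> 118
Final: pos=(23,-23), heading=118, 4 segment(s) drawn

Segment endpoints: x in {0, 7, 23}, y in {-23, -16, 0}
xmin=0, ymin=-23, xmax=23, ymax=0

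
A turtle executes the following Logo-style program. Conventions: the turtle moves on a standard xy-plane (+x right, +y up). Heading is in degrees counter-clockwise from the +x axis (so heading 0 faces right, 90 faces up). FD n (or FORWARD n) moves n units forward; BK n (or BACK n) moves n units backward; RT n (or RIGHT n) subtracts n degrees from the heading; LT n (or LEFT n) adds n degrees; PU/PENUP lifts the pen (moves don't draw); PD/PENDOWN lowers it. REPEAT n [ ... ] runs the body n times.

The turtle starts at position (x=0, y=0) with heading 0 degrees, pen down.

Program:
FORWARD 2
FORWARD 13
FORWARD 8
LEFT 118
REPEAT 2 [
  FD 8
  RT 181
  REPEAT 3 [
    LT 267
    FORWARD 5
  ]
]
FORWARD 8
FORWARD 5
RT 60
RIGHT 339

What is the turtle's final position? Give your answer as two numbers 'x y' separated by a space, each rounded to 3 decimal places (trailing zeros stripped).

Answer: 31.452 1.696

Derivation:
Executing turtle program step by step:
Start: pos=(0,0), heading=0, pen down
FD 2: (0,0) -> (2,0) [heading=0, draw]
FD 13: (2,0) -> (15,0) [heading=0, draw]
FD 8: (15,0) -> (23,0) [heading=0, draw]
LT 118: heading 0 -> 118
REPEAT 2 [
  -- iteration 1/2 --
  FD 8: (23,0) -> (19.244,7.064) [heading=118, draw]
  RT 181: heading 118 -> 297
  REPEAT 3 [
    -- iteration 1/3 --
    LT 267: heading 297 -> 204
    FD 5: (19.244,7.064) -> (14.677,5.03) [heading=204, draw]
    -- iteration 2/3 --
    LT 267: heading 204 -> 111
    FD 5: (14.677,5.03) -> (12.885,9.698) [heading=111, draw]
    -- iteration 3/3 --
    LT 267: heading 111 -> 18
    FD 5: (12.885,9.698) -> (17.64,11.243) [heading=18, draw]
  ]
  -- iteration 2/2 --
  FD 8: (17.64,11.243) -> (25.248,13.715) [heading=18, draw]
  RT 181: heading 18 -> 197
  REPEAT 3 [
    -- iteration 1/3 --
    LT 267: heading 197 -> 104
    FD 5: (25.248,13.715) -> (24.039,18.566) [heading=104, draw]
    -- iteration 2/3 --
    LT 267: heading 104 -> 11
    FD 5: (24.039,18.566) -> (28.947,19.521) [heading=11, draw]
    -- iteration 3/3 --
    LT 267: heading 11 -> 278
    FD 5: (28.947,19.521) -> (29.643,14.569) [heading=278, draw]
  ]
]
FD 8: (29.643,14.569) -> (30.756,6.647) [heading=278, draw]
FD 5: (30.756,6.647) -> (31.452,1.696) [heading=278, draw]
RT 60: heading 278 -> 218
RT 339: heading 218 -> 239
Final: pos=(31.452,1.696), heading=239, 13 segment(s) drawn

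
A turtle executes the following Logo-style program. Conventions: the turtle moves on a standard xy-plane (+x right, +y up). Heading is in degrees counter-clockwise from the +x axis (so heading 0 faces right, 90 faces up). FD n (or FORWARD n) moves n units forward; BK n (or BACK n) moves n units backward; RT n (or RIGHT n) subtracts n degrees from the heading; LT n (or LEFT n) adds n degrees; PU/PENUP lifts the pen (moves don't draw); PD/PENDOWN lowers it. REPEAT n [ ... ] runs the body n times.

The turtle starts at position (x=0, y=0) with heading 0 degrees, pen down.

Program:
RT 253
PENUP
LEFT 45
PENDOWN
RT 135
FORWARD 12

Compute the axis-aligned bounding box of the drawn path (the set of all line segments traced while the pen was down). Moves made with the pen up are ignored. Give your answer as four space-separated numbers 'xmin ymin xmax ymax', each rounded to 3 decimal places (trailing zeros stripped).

Answer: 0 0 11.476 3.508

Derivation:
Executing turtle program step by step:
Start: pos=(0,0), heading=0, pen down
RT 253: heading 0 -> 107
PU: pen up
LT 45: heading 107 -> 152
PD: pen down
RT 135: heading 152 -> 17
FD 12: (0,0) -> (11.476,3.508) [heading=17, draw]
Final: pos=(11.476,3.508), heading=17, 1 segment(s) drawn

Segment endpoints: x in {0, 11.476}, y in {0, 3.508}
xmin=0, ymin=0, xmax=11.476, ymax=3.508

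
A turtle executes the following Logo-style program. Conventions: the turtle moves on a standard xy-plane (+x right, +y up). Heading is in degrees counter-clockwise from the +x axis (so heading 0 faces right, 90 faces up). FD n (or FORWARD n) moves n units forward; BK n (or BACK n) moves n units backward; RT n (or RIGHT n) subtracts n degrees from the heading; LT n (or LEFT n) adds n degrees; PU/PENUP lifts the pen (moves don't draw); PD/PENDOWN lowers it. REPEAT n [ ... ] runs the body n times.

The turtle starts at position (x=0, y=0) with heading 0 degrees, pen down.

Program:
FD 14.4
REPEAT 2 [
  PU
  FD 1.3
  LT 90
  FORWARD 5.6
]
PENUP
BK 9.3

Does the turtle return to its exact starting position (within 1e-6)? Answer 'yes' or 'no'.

Answer: no

Derivation:
Executing turtle program step by step:
Start: pos=(0,0), heading=0, pen down
FD 14.4: (0,0) -> (14.4,0) [heading=0, draw]
REPEAT 2 [
  -- iteration 1/2 --
  PU: pen up
  FD 1.3: (14.4,0) -> (15.7,0) [heading=0, move]
  LT 90: heading 0 -> 90
  FD 5.6: (15.7,0) -> (15.7,5.6) [heading=90, move]
  -- iteration 2/2 --
  PU: pen up
  FD 1.3: (15.7,5.6) -> (15.7,6.9) [heading=90, move]
  LT 90: heading 90 -> 180
  FD 5.6: (15.7,6.9) -> (10.1,6.9) [heading=180, move]
]
PU: pen up
BK 9.3: (10.1,6.9) -> (19.4,6.9) [heading=180, move]
Final: pos=(19.4,6.9), heading=180, 1 segment(s) drawn

Start position: (0, 0)
Final position: (19.4, 6.9)
Distance = 20.591; >= 1e-6 -> NOT closed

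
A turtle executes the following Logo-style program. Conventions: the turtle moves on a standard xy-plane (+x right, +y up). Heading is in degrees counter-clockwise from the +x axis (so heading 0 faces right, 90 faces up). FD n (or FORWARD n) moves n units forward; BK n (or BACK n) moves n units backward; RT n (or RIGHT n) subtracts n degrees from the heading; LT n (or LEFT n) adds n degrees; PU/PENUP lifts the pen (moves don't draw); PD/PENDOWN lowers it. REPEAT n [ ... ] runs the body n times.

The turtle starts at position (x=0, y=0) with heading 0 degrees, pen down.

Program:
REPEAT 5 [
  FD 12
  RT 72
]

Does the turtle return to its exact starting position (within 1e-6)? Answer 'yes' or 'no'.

Executing turtle program step by step:
Start: pos=(0,0), heading=0, pen down
REPEAT 5 [
  -- iteration 1/5 --
  FD 12: (0,0) -> (12,0) [heading=0, draw]
  RT 72: heading 0 -> 288
  -- iteration 2/5 --
  FD 12: (12,0) -> (15.708,-11.413) [heading=288, draw]
  RT 72: heading 288 -> 216
  -- iteration 3/5 --
  FD 12: (15.708,-11.413) -> (6,-18.466) [heading=216, draw]
  RT 72: heading 216 -> 144
  -- iteration 4/5 --
  FD 12: (6,-18.466) -> (-3.708,-11.413) [heading=144, draw]
  RT 72: heading 144 -> 72
  -- iteration 5/5 --
  FD 12: (-3.708,-11.413) -> (0,0) [heading=72, draw]
  RT 72: heading 72 -> 0
]
Final: pos=(0,0), heading=0, 5 segment(s) drawn

Start position: (0, 0)
Final position: (0, 0)
Distance = 0; < 1e-6 -> CLOSED

Answer: yes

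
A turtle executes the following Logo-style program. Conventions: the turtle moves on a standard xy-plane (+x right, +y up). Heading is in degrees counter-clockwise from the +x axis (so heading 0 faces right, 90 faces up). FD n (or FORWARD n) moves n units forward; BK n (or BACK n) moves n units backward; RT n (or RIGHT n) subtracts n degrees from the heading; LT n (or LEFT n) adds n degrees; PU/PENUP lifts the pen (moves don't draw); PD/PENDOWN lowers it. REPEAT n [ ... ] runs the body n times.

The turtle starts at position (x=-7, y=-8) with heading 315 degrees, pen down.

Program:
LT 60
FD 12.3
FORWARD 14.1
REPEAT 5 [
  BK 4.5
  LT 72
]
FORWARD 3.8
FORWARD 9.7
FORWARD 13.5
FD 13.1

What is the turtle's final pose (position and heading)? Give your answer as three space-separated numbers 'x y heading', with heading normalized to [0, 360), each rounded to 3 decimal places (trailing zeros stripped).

Executing turtle program step by step:
Start: pos=(-7,-8), heading=315, pen down
LT 60: heading 315 -> 15
FD 12.3: (-7,-8) -> (4.881,-4.817) [heading=15, draw]
FD 14.1: (4.881,-4.817) -> (18.5,-1.167) [heading=15, draw]
REPEAT 5 [
  -- iteration 1/5 --
  BK 4.5: (18.5,-1.167) -> (14.154,-2.332) [heading=15, draw]
  LT 72: heading 15 -> 87
  -- iteration 2/5 --
  BK 4.5: (14.154,-2.332) -> (13.918,-6.826) [heading=87, draw]
  LT 72: heading 87 -> 159
  -- iteration 3/5 --
  BK 4.5: (13.918,-6.826) -> (18.119,-8.438) [heading=159, draw]
  LT 72: heading 159 -> 231
  -- iteration 4/5 --
  BK 4.5: (18.119,-8.438) -> (20.951,-4.941) [heading=231, draw]
  LT 72: heading 231 -> 303
  -- iteration 5/5 --
  BK 4.5: (20.951,-4.941) -> (18.5,-1.167) [heading=303, draw]
  LT 72: heading 303 -> 15
]
FD 3.8: (18.5,-1.167) -> (22.171,-0.184) [heading=15, draw]
FD 9.7: (22.171,-0.184) -> (31.54,2.327) [heading=15, draw]
FD 13.5: (31.54,2.327) -> (44.58,5.821) [heading=15, draw]
FD 13.1: (44.58,5.821) -> (57.234,9.211) [heading=15, draw]
Final: pos=(57.234,9.211), heading=15, 11 segment(s) drawn

Answer: 57.234 9.211 15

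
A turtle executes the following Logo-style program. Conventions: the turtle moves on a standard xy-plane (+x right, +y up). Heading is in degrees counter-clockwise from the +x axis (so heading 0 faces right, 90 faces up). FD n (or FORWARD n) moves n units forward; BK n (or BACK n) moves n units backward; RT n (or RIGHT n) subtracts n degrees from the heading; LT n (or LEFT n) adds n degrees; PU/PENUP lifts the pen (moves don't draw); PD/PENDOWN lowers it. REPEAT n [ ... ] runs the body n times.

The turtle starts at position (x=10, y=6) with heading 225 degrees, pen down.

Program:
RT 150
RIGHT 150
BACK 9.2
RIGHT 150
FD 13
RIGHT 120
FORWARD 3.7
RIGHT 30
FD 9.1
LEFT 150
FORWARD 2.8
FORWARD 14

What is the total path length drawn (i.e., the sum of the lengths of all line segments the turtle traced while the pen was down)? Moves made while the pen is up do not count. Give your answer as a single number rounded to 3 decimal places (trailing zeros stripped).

Answer: 51.8

Derivation:
Executing turtle program step by step:
Start: pos=(10,6), heading=225, pen down
RT 150: heading 225 -> 75
RT 150: heading 75 -> 285
BK 9.2: (10,6) -> (7.619,14.887) [heading=285, draw]
RT 150: heading 285 -> 135
FD 13: (7.619,14.887) -> (-1.574,24.079) [heading=135, draw]
RT 120: heading 135 -> 15
FD 3.7: (-1.574,24.079) -> (2,25.037) [heading=15, draw]
RT 30: heading 15 -> 345
FD 9.1: (2,25.037) -> (10.79,22.681) [heading=345, draw]
LT 150: heading 345 -> 135
FD 2.8: (10.79,22.681) -> (8.81,24.661) [heading=135, draw]
FD 14: (8.81,24.661) -> (-1.089,34.561) [heading=135, draw]
Final: pos=(-1.089,34.561), heading=135, 6 segment(s) drawn

Segment lengths:
  seg 1: (10,6) -> (7.619,14.887), length = 9.2
  seg 2: (7.619,14.887) -> (-1.574,24.079), length = 13
  seg 3: (-1.574,24.079) -> (2,25.037), length = 3.7
  seg 4: (2,25.037) -> (10.79,22.681), length = 9.1
  seg 5: (10.79,22.681) -> (8.81,24.661), length = 2.8
  seg 6: (8.81,24.661) -> (-1.089,34.561), length = 14
Total = 51.8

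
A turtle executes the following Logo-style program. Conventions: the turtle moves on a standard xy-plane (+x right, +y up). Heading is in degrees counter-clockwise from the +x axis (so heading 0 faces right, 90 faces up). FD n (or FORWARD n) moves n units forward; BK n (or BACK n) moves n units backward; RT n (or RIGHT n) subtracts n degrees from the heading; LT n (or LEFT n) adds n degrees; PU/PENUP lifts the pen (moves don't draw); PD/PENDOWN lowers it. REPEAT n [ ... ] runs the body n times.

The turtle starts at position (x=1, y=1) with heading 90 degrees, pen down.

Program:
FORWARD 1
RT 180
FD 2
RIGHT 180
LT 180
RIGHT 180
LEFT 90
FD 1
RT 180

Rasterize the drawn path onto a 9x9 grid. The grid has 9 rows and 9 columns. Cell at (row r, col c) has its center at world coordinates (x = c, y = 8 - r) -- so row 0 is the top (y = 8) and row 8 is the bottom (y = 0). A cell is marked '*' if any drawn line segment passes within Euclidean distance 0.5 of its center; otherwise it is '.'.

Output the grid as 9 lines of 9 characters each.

Answer: .........
.........
.........
.........
.........
.........
.*.......
.*.......
**.......

Derivation:
Segment 0: (1,1) -> (1,2)
Segment 1: (1,2) -> (1,0)
Segment 2: (1,0) -> (0,-0)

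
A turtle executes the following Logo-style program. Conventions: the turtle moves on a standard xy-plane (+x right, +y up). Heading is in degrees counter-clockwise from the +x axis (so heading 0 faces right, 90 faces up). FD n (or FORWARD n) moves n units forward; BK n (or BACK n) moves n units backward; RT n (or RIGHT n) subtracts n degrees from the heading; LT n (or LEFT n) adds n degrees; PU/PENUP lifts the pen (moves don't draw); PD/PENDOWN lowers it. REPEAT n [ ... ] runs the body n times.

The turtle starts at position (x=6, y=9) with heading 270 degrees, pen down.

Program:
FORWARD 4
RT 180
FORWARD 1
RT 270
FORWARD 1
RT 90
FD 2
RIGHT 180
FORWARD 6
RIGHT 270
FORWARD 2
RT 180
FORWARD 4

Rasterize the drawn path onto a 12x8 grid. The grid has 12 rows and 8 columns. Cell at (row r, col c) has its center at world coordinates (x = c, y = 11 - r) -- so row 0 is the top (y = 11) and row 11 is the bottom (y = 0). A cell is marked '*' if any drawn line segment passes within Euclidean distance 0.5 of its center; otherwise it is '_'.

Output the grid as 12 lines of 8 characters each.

Answer: ________
________
______*_
_____**_
_____**_
_____**_
_____**_
_____*__
_____*__
___*****
________
________

Derivation:
Segment 0: (6,9) -> (6,5)
Segment 1: (6,5) -> (6,6)
Segment 2: (6,6) -> (5,6)
Segment 3: (5,6) -> (5,8)
Segment 4: (5,8) -> (5,2)
Segment 5: (5,2) -> (7,2)
Segment 6: (7,2) -> (3,2)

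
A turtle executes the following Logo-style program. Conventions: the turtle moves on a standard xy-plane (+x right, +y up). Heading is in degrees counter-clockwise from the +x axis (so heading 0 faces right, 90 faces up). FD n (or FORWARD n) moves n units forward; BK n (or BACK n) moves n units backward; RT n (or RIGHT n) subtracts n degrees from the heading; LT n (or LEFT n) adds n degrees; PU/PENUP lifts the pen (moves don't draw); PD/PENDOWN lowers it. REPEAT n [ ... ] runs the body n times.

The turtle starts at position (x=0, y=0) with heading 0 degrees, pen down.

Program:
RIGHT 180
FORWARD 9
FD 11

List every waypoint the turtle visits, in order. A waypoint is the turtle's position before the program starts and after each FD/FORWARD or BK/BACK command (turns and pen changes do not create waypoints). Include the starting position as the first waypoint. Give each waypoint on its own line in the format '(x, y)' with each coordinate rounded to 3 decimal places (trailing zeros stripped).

Answer: (0, 0)
(-9, 0)
(-20, 0)

Derivation:
Executing turtle program step by step:
Start: pos=(0,0), heading=0, pen down
RT 180: heading 0 -> 180
FD 9: (0,0) -> (-9,0) [heading=180, draw]
FD 11: (-9,0) -> (-20,0) [heading=180, draw]
Final: pos=(-20,0), heading=180, 2 segment(s) drawn
Waypoints (3 total):
(0, 0)
(-9, 0)
(-20, 0)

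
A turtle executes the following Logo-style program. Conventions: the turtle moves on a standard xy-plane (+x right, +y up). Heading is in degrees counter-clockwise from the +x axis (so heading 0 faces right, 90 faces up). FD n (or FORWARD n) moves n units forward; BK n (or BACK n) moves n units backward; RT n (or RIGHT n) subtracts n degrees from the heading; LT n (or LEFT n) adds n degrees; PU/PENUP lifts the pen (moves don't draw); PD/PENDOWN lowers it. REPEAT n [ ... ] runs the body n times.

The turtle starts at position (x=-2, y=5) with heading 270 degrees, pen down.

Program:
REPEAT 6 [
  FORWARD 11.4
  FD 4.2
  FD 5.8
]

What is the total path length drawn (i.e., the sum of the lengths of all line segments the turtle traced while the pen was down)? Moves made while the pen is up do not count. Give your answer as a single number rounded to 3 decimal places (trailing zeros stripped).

Answer: 128.4

Derivation:
Executing turtle program step by step:
Start: pos=(-2,5), heading=270, pen down
REPEAT 6 [
  -- iteration 1/6 --
  FD 11.4: (-2,5) -> (-2,-6.4) [heading=270, draw]
  FD 4.2: (-2,-6.4) -> (-2,-10.6) [heading=270, draw]
  FD 5.8: (-2,-10.6) -> (-2,-16.4) [heading=270, draw]
  -- iteration 2/6 --
  FD 11.4: (-2,-16.4) -> (-2,-27.8) [heading=270, draw]
  FD 4.2: (-2,-27.8) -> (-2,-32) [heading=270, draw]
  FD 5.8: (-2,-32) -> (-2,-37.8) [heading=270, draw]
  -- iteration 3/6 --
  FD 11.4: (-2,-37.8) -> (-2,-49.2) [heading=270, draw]
  FD 4.2: (-2,-49.2) -> (-2,-53.4) [heading=270, draw]
  FD 5.8: (-2,-53.4) -> (-2,-59.2) [heading=270, draw]
  -- iteration 4/6 --
  FD 11.4: (-2,-59.2) -> (-2,-70.6) [heading=270, draw]
  FD 4.2: (-2,-70.6) -> (-2,-74.8) [heading=270, draw]
  FD 5.8: (-2,-74.8) -> (-2,-80.6) [heading=270, draw]
  -- iteration 5/6 --
  FD 11.4: (-2,-80.6) -> (-2,-92) [heading=270, draw]
  FD 4.2: (-2,-92) -> (-2,-96.2) [heading=270, draw]
  FD 5.8: (-2,-96.2) -> (-2,-102) [heading=270, draw]
  -- iteration 6/6 --
  FD 11.4: (-2,-102) -> (-2,-113.4) [heading=270, draw]
  FD 4.2: (-2,-113.4) -> (-2,-117.6) [heading=270, draw]
  FD 5.8: (-2,-117.6) -> (-2,-123.4) [heading=270, draw]
]
Final: pos=(-2,-123.4), heading=270, 18 segment(s) drawn

Segment lengths:
  seg 1: (-2,5) -> (-2,-6.4), length = 11.4
  seg 2: (-2,-6.4) -> (-2,-10.6), length = 4.2
  seg 3: (-2,-10.6) -> (-2,-16.4), length = 5.8
  seg 4: (-2,-16.4) -> (-2,-27.8), length = 11.4
  seg 5: (-2,-27.8) -> (-2,-32), length = 4.2
  seg 6: (-2,-32) -> (-2,-37.8), length = 5.8
  seg 7: (-2,-37.8) -> (-2,-49.2), length = 11.4
  seg 8: (-2,-49.2) -> (-2,-53.4), length = 4.2
  seg 9: (-2,-53.4) -> (-2,-59.2), length = 5.8
  seg 10: (-2,-59.2) -> (-2,-70.6), length = 11.4
  seg 11: (-2,-70.6) -> (-2,-74.8), length = 4.2
  seg 12: (-2,-74.8) -> (-2,-80.6), length = 5.8
  seg 13: (-2,-80.6) -> (-2,-92), length = 11.4
  seg 14: (-2,-92) -> (-2,-96.2), length = 4.2
  seg 15: (-2,-96.2) -> (-2,-102), length = 5.8
  seg 16: (-2,-102) -> (-2,-113.4), length = 11.4
  seg 17: (-2,-113.4) -> (-2,-117.6), length = 4.2
  seg 18: (-2,-117.6) -> (-2,-123.4), length = 5.8
Total = 128.4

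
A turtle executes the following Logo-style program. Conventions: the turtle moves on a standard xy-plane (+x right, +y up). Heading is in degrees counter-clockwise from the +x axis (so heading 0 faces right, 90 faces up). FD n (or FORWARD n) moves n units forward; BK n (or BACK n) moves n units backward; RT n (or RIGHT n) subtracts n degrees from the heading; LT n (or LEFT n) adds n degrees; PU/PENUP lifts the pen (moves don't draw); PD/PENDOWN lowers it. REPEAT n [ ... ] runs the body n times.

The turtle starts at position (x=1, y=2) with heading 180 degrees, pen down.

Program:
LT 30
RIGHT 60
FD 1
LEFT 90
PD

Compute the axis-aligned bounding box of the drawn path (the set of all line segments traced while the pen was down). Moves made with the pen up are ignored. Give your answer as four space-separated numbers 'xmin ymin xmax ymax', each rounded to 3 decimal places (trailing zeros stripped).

Executing turtle program step by step:
Start: pos=(1,2), heading=180, pen down
LT 30: heading 180 -> 210
RT 60: heading 210 -> 150
FD 1: (1,2) -> (0.134,2.5) [heading=150, draw]
LT 90: heading 150 -> 240
PD: pen down
Final: pos=(0.134,2.5), heading=240, 1 segment(s) drawn

Segment endpoints: x in {0.134, 1}, y in {2, 2.5}
xmin=0.134, ymin=2, xmax=1, ymax=2.5

Answer: 0.134 2 1 2.5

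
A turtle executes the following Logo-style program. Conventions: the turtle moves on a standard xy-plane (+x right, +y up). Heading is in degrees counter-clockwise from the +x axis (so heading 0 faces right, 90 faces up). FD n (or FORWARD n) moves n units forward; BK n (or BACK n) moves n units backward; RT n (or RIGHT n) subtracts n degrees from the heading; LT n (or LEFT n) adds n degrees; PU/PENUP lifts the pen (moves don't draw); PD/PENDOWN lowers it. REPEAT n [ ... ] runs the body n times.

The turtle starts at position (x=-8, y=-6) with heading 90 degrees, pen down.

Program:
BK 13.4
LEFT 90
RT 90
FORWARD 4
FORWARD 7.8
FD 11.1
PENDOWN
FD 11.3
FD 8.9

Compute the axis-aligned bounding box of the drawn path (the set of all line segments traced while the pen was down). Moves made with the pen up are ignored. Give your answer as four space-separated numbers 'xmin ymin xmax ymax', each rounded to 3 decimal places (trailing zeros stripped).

Executing turtle program step by step:
Start: pos=(-8,-6), heading=90, pen down
BK 13.4: (-8,-6) -> (-8,-19.4) [heading=90, draw]
LT 90: heading 90 -> 180
RT 90: heading 180 -> 90
FD 4: (-8,-19.4) -> (-8,-15.4) [heading=90, draw]
FD 7.8: (-8,-15.4) -> (-8,-7.6) [heading=90, draw]
FD 11.1: (-8,-7.6) -> (-8,3.5) [heading=90, draw]
PD: pen down
FD 11.3: (-8,3.5) -> (-8,14.8) [heading=90, draw]
FD 8.9: (-8,14.8) -> (-8,23.7) [heading=90, draw]
Final: pos=(-8,23.7), heading=90, 6 segment(s) drawn

Segment endpoints: x in {-8, -8, -8, -8, -8}, y in {-19.4, -15.4, -7.6, -6, 3.5, 14.8, 23.7}
xmin=-8, ymin=-19.4, xmax=-8, ymax=23.7

Answer: -8 -19.4 -8 23.7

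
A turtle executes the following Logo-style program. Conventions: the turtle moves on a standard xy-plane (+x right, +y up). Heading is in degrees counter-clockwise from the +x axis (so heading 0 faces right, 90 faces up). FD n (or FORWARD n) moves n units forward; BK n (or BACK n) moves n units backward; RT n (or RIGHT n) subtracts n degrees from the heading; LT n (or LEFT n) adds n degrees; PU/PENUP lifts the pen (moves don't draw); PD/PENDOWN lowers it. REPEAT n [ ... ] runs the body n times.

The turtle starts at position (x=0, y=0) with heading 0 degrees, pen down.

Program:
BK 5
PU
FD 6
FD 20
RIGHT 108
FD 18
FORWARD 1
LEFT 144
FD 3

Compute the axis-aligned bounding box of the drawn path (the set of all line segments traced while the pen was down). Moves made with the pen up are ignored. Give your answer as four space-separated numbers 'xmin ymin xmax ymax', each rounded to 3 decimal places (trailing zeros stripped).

Executing turtle program step by step:
Start: pos=(0,0), heading=0, pen down
BK 5: (0,0) -> (-5,0) [heading=0, draw]
PU: pen up
FD 6: (-5,0) -> (1,0) [heading=0, move]
FD 20: (1,0) -> (21,0) [heading=0, move]
RT 108: heading 0 -> 252
FD 18: (21,0) -> (15.438,-17.119) [heading=252, move]
FD 1: (15.438,-17.119) -> (15.129,-18.07) [heading=252, move]
LT 144: heading 252 -> 36
FD 3: (15.129,-18.07) -> (17.556,-16.307) [heading=36, move]
Final: pos=(17.556,-16.307), heading=36, 1 segment(s) drawn

Segment endpoints: x in {-5, 0}, y in {0}
xmin=-5, ymin=0, xmax=0, ymax=0

Answer: -5 0 0 0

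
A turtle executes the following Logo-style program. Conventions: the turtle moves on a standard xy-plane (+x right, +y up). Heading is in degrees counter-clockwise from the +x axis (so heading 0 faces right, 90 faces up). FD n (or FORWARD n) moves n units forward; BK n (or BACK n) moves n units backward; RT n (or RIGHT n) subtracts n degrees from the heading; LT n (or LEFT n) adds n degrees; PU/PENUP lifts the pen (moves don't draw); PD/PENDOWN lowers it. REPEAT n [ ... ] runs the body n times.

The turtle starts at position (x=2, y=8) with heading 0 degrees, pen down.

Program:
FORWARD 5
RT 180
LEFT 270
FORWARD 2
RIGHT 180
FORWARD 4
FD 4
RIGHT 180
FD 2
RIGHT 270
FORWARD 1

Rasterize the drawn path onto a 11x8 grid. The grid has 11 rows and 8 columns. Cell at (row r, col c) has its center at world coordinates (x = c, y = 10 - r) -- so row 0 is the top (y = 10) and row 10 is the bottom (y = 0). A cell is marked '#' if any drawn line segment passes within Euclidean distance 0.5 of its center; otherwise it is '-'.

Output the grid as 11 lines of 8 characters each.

Segment 0: (2,8) -> (7,8)
Segment 1: (7,8) -> (7,10)
Segment 2: (7,10) -> (7,6)
Segment 3: (7,6) -> (7,2)
Segment 4: (7,2) -> (7,4)
Segment 5: (7,4) -> (6,4)

Answer: -------#
-------#
--######
-------#
-------#
-------#
------##
-------#
-------#
--------
--------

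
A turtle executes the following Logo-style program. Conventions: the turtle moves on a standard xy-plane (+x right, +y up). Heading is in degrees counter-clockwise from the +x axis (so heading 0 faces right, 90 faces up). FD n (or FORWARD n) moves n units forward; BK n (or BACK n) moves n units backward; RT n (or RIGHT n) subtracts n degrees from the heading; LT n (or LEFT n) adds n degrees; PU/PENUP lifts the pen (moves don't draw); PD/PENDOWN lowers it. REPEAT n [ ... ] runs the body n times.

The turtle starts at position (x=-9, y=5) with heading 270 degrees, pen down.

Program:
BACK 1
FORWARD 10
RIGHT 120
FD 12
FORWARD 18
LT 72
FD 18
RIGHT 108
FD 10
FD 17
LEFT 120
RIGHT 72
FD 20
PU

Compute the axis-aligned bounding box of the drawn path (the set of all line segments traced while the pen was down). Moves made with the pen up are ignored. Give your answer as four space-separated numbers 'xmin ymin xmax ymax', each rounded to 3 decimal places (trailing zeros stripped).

Executing turtle program step by step:
Start: pos=(-9,5), heading=270, pen down
BK 1: (-9,5) -> (-9,6) [heading=270, draw]
FD 10: (-9,6) -> (-9,-4) [heading=270, draw]
RT 120: heading 270 -> 150
FD 12: (-9,-4) -> (-19.392,2) [heading=150, draw]
FD 18: (-19.392,2) -> (-34.981,11) [heading=150, draw]
LT 72: heading 150 -> 222
FD 18: (-34.981,11) -> (-48.357,-1.044) [heading=222, draw]
RT 108: heading 222 -> 114
FD 10: (-48.357,-1.044) -> (-52.425,8.091) [heading=114, draw]
FD 17: (-52.425,8.091) -> (-59.339,23.621) [heading=114, draw]
LT 120: heading 114 -> 234
RT 72: heading 234 -> 162
FD 20: (-59.339,23.621) -> (-78.36,29.802) [heading=162, draw]
PU: pen up
Final: pos=(-78.36,29.802), heading=162, 8 segment(s) drawn

Segment endpoints: x in {-78.36, -59.339, -52.425, -48.357, -34.981, -19.392, -9, -9}, y in {-4, -1.044, 2, 5, 6, 8.091, 11, 23.621, 29.802}
xmin=-78.36, ymin=-4, xmax=-9, ymax=29.802

Answer: -78.36 -4 -9 29.802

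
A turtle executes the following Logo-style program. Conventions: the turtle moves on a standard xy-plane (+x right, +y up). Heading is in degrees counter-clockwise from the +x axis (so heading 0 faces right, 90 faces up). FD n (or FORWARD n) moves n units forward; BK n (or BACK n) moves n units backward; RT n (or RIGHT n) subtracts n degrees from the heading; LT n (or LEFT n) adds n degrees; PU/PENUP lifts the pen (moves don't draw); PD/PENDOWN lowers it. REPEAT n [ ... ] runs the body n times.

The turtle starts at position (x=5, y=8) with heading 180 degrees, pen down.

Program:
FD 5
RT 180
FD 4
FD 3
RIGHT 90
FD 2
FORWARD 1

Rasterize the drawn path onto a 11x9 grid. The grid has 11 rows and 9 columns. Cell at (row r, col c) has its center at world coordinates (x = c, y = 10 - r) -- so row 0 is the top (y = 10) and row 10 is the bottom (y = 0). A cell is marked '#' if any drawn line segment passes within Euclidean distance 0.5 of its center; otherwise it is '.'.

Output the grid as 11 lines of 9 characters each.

Answer: .........
.........
########.
.......#.
.......#.
.......#.
.........
.........
.........
.........
.........

Derivation:
Segment 0: (5,8) -> (0,8)
Segment 1: (0,8) -> (4,8)
Segment 2: (4,8) -> (7,8)
Segment 3: (7,8) -> (7,6)
Segment 4: (7,6) -> (7,5)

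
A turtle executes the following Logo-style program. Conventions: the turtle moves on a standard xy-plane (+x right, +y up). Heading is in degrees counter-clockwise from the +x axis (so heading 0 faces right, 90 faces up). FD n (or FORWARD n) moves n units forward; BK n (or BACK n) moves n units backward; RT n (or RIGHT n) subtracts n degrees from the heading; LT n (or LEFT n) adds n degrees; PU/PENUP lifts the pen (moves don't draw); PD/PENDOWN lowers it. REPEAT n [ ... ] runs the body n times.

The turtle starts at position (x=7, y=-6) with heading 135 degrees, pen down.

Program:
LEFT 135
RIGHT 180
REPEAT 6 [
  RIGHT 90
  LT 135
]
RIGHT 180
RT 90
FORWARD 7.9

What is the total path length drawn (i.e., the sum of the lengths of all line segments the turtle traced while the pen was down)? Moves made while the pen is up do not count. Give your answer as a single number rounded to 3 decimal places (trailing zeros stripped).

Answer: 7.9

Derivation:
Executing turtle program step by step:
Start: pos=(7,-6), heading=135, pen down
LT 135: heading 135 -> 270
RT 180: heading 270 -> 90
REPEAT 6 [
  -- iteration 1/6 --
  RT 90: heading 90 -> 0
  LT 135: heading 0 -> 135
  -- iteration 2/6 --
  RT 90: heading 135 -> 45
  LT 135: heading 45 -> 180
  -- iteration 3/6 --
  RT 90: heading 180 -> 90
  LT 135: heading 90 -> 225
  -- iteration 4/6 --
  RT 90: heading 225 -> 135
  LT 135: heading 135 -> 270
  -- iteration 5/6 --
  RT 90: heading 270 -> 180
  LT 135: heading 180 -> 315
  -- iteration 6/6 --
  RT 90: heading 315 -> 225
  LT 135: heading 225 -> 0
]
RT 180: heading 0 -> 180
RT 90: heading 180 -> 90
FD 7.9: (7,-6) -> (7,1.9) [heading=90, draw]
Final: pos=(7,1.9), heading=90, 1 segment(s) drawn

Segment lengths:
  seg 1: (7,-6) -> (7,1.9), length = 7.9
Total = 7.9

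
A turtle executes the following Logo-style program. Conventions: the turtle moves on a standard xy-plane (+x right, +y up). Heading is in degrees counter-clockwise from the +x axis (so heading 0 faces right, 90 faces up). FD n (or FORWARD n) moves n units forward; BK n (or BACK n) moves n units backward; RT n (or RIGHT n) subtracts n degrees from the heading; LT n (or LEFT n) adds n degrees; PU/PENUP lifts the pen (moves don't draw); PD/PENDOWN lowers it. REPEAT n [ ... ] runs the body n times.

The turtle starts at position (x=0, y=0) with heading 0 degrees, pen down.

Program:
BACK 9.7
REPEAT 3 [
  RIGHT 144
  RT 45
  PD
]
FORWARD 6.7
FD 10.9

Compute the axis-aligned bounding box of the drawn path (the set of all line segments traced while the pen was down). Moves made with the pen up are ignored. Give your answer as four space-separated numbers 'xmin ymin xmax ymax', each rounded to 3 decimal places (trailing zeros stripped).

Answer: -25.382 0 0 7.99

Derivation:
Executing turtle program step by step:
Start: pos=(0,0), heading=0, pen down
BK 9.7: (0,0) -> (-9.7,0) [heading=0, draw]
REPEAT 3 [
  -- iteration 1/3 --
  RT 144: heading 0 -> 216
  RT 45: heading 216 -> 171
  PD: pen down
  -- iteration 2/3 --
  RT 144: heading 171 -> 27
  RT 45: heading 27 -> 342
  PD: pen down
  -- iteration 3/3 --
  RT 144: heading 342 -> 198
  RT 45: heading 198 -> 153
  PD: pen down
]
FD 6.7: (-9.7,0) -> (-15.67,3.042) [heading=153, draw]
FD 10.9: (-15.67,3.042) -> (-25.382,7.99) [heading=153, draw]
Final: pos=(-25.382,7.99), heading=153, 3 segment(s) drawn

Segment endpoints: x in {-25.382, -15.67, -9.7, 0}, y in {0, 3.042, 7.99}
xmin=-25.382, ymin=0, xmax=0, ymax=7.99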